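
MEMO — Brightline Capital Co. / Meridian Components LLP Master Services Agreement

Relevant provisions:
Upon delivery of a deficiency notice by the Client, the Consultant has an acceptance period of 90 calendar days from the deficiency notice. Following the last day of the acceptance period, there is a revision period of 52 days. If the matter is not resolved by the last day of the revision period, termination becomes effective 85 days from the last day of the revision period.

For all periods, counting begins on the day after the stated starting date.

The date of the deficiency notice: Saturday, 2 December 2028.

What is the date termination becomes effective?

Adding 90 calendar days to 2 December 2028 gives 2 March 2029, which is the last day of the acceptance period.
Adding 52 calendar days to 2 March 2029 gives 23 April 2029, which is the last day of the revision period.
The date termination becomes effective: 23 April 2029 + 85 days = 17 July 2029.

17 July 2029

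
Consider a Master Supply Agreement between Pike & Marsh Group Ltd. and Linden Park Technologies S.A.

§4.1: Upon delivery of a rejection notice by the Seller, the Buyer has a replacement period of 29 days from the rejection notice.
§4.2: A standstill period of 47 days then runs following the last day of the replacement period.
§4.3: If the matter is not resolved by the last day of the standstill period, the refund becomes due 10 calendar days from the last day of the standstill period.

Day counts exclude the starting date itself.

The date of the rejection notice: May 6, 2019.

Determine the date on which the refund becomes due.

Adding 29 calendar days to May 6, 2019 gives Jun 4, 2019, which is the last day of the replacement period.
The last day of the standstill period: 47 calendar days after Jun 4, 2019 is Jul 21, 2019.
The date on which the refund becomes due: Jul 21, 2019 + 10 days = Jul 31, 2019.

Jul 31, 2019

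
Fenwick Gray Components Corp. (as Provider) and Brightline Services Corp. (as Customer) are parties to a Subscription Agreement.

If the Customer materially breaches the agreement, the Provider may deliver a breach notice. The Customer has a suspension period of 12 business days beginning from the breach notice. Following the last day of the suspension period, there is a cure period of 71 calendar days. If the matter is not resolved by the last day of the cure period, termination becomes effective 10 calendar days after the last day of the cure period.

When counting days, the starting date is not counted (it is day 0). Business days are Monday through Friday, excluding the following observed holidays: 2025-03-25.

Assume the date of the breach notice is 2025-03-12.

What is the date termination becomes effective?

The last day of the suspension period: 12 business days after Wednesday, 2025-03-12, skipping weekends and the listed holiday on Mar 25 — Mar 13, Mar 14, Mar 17, Mar 18, …, Mar 27, Mar 28, Mar 31 — lands on Monday, 2025-03-31.
Adding 71 calendar days to 2025-03-31 gives 2025-06-10, which is the last day of the cure period.
Adding 10 calendar days to 2025-06-10 gives 2025-06-20, which is the date termination becomes effective.

2025-06-20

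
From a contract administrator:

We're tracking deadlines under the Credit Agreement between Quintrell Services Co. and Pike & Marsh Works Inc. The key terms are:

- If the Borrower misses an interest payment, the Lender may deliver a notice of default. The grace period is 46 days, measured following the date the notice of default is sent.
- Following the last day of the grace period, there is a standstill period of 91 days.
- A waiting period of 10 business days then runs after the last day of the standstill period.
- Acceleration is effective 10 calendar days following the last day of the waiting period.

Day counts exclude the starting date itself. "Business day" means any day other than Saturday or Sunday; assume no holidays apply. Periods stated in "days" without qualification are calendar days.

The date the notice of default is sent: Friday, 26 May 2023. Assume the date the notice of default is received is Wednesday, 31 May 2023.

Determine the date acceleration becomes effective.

3 November 2023

Adding 46 calendar days to 26 May 2023 gives 11 July 2023, which is the last day of the grace period.
The last day of the standstill period: 11 July 2023 + 91 days = 10 October 2023.
The last day of the waiting period: 10 business days after Tuesday, 10 October 2023, skipping weekends — Oct 11, Oct 12, Oct 13, Oct 16, Oct 17, Oct 18, Oct 19, Oct 20, Oct 23, Oct 24 — lands on Tuesday, 24 October 2023.
The date acceleration becomes effective: 24 October 2023 + 10 days = 3 November 2023.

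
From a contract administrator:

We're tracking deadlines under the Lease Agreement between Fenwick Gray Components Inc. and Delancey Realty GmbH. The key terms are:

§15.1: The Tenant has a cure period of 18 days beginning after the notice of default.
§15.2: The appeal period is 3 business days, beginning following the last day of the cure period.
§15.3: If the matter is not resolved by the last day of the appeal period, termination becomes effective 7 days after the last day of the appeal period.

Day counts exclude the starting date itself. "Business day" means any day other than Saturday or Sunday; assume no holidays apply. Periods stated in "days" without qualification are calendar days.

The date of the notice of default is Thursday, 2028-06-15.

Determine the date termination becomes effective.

Adding 18 calendar days to 2028-06-15 gives 2028-07-03, which is the last day of the cure period.
From Monday, 2028-07-03, 3 business days (Jul 4, Jul 5, Jul 6, skipping weekends) brings us to Thursday, 2028-07-06, which is the last day of the appeal period.
The date termination becomes effective: 7 calendar days after 2028-07-06 is 2028-07-13.

2028-07-13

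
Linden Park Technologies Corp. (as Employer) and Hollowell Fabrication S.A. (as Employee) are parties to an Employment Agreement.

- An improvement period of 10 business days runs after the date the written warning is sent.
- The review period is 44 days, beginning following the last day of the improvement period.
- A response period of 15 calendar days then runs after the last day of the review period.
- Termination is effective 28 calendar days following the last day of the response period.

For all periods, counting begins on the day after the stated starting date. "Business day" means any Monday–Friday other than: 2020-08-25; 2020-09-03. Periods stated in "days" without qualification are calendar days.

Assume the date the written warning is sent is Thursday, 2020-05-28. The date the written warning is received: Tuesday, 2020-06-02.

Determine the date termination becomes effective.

The last day of the improvement period: 10 business days after Thursday, 2020-05-28, skipping weekends — May 29, Jun 1, Jun 2, Jun 3, Jun 4, Jun 5, Jun 8, Jun 9, Jun 10, Jun 11 — lands on Thursday, 2020-06-11.
The last day of the review period: 44 calendar days after 2020-06-11 is 2020-07-25.
The last day of the response period: 15 calendar days after 2020-07-25 is 2020-08-09.
The date termination becomes effective: 28 calendar days after 2020-08-09 is 2020-09-06.

2020-09-06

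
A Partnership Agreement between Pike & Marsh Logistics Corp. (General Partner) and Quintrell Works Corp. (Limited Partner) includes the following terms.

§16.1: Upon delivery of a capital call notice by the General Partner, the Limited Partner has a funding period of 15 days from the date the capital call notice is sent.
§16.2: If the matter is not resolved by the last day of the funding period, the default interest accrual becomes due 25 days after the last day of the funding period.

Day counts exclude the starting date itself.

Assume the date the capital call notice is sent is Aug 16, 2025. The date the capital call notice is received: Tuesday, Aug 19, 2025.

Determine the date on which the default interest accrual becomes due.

The last day of the funding period: Aug 16, 2025 + 15 days = Aug 31, 2025.
The date on which the default interest accrual becomes due: 25 calendar days after Aug 31, 2025 is Sep 25, 2025.

Sep 25, 2025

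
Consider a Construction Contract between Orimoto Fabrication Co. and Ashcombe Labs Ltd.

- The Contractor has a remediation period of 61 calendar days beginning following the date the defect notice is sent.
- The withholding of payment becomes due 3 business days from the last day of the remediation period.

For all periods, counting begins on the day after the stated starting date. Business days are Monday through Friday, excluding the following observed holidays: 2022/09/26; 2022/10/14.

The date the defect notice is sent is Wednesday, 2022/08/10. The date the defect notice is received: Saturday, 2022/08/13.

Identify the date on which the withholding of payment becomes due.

2022/10/13

Adding 61 calendar days to 2022/08/10 gives 2022/10/10, which is the last day of the remediation period.
The date on which the withholding of payment becomes due: counting 3 business days from Monday, 2022/10/10 (Oct 11, Oct 12, Oct 13, skipping weekends) reaches Thursday, 2022/10/13.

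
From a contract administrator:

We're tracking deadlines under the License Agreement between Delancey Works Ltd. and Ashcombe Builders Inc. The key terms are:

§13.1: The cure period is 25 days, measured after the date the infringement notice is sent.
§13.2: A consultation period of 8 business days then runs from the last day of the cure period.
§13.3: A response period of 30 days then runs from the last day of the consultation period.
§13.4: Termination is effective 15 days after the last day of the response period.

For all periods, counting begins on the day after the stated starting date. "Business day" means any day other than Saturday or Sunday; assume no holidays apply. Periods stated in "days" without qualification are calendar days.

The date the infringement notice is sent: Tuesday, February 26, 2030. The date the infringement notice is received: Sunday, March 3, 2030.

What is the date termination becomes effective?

May 18, 2030

The last day of the cure period: February 26, 2030 + 25 days = March 23, 2030.
From Saturday, March 23, 2030, 8 business days (Mar 25, Mar 26, Mar 27, Mar 28, Mar 29, Apr 1, Apr 2, Apr 3, skipping weekends) brings us to Wednesday, April 3, 2030, which is the last day of the consultation period.
The last day of the response period: April 3, 2030 + 30 days = May 3, 2030.
Adding 15 calendar days to May 3, 2030 gives May 18, 2030, which is the date termination becomes effective.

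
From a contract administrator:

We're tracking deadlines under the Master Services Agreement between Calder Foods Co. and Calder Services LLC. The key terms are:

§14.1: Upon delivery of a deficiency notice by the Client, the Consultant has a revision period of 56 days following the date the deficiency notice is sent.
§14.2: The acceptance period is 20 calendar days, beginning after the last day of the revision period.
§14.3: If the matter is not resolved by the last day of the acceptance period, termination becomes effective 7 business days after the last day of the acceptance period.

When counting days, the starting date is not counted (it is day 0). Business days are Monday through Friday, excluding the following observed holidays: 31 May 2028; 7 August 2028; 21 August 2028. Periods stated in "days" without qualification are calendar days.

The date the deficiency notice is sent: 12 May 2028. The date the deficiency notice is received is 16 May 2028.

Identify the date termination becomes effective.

Adding 56 calendar days to 12 May 2028 gives 7 July 2028, which is the last day of the revision period.
Adding 20 calendar days to 7 July 2028 gives 27 July 2028, which is the last day of the acceptance period.
The date termination becomes effective: counting 7 business days from Thursday, 27 July 2028 (Jul 28, Jul 31, Aug 1, Aug 2, Aug 3, Aug 4, Aug 8, skipping weekends and the listed holiday on Aug 7) reaches Tuesday, 8 August 2028.

8 August 2028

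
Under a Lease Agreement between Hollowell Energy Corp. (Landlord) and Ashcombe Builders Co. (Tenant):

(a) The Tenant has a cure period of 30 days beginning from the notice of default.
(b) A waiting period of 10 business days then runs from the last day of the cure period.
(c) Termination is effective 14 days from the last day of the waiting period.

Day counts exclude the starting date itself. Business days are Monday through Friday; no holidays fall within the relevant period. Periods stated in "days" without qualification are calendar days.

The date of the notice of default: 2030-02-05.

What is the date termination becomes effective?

Adding 30 calendar days to 2030-02-05 gives 2030-03-07, which is the last day of the cure period.
The last day of the waiting period: counting 10 business days from Thursday, 2030-03-07 (Mar 8, Mar 11, Mar 12, Mar 13, Mar 14, Mar 15, Mar 18, Mar 19, Mar 20, Mar 21, skipping weekends) reaches Thursday, 2030-03-21.
Adding 14 calendar days to 2030-03-21 gives 2030-04-04, which is the date termination becomes effective.

2030-04-04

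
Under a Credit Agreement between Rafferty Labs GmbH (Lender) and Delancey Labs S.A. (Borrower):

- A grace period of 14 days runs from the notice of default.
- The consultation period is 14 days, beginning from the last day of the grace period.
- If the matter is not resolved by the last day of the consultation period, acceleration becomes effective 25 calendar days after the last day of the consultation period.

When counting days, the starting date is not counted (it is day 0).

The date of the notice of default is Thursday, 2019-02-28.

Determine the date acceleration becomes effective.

Adding 14 calendar days to 2019-02-28 gives 2019-03-14, which is the last day of the grace period.
The last day of the consultation period: 2019-03-14 + 14 days = 2019-03-28.
The date acceleration becomes effective: 2019-03-28 + 25 days = 2019-04-22.

2019-04-22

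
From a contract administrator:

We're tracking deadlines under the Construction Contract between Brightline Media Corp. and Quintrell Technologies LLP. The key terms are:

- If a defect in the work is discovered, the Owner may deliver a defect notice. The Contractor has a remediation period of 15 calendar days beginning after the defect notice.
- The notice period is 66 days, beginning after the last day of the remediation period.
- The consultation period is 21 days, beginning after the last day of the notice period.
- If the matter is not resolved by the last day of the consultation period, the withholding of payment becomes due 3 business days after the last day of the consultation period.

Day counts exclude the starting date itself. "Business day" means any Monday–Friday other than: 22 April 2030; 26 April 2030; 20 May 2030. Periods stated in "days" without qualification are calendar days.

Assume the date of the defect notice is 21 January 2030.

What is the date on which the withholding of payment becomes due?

Adding 15 calendar days to 21 January 2030 gives 5 February 2030, which is the last day of the remediation period.
Adding 66 calendar days to 5 February 2030 gives 12 April 2030, which is the last day of the notice period.
The last day of the consultation period: 21 calendar days after 12 April 2030 is 3 May 2030.
From Friday, 3 May 2030, 3 business days (May 6, May 7, May 8, skipping weekends) brings us to Wednesday, 8 May 2030, which is the date on which the withholding of payment becomes due.

8 May 2030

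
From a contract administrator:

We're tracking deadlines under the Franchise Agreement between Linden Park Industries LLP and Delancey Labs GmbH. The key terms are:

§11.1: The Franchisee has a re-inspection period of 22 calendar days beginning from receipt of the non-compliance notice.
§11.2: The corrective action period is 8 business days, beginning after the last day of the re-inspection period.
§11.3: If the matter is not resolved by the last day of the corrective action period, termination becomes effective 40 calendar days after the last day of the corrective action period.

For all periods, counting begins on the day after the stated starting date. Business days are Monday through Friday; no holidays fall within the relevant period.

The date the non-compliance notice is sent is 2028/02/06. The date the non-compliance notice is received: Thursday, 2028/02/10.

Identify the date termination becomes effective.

2028/04/24

The last day of the re-inspection period: 22 calendar days after 2028/02/10 is 2028/03/03.
From Friday, 2028/03/03, 8 business days (Mar 6, Mar 7, Mar 8, Mar 9, Mar 10, Mar 13, Mar 14, Mar 15, skipping weekends) brings us to Wednesday, 2028/03/15, which is the last day of the corrective action period.
The date termination becomes effective: 2028/03/15 + 40 days = 2028/04/24.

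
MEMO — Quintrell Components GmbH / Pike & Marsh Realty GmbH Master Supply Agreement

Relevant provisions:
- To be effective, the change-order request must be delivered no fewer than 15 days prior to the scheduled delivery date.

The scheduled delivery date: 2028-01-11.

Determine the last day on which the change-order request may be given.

Counting back 15 calendar days from 2028-01-11 gives 2027-12-27.

2027-12-27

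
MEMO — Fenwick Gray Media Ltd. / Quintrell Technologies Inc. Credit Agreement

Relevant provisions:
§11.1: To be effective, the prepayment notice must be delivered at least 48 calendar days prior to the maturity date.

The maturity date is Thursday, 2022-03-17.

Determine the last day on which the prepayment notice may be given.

2022-03-17 minus 48 days is 2022-01-28.

2022-01-28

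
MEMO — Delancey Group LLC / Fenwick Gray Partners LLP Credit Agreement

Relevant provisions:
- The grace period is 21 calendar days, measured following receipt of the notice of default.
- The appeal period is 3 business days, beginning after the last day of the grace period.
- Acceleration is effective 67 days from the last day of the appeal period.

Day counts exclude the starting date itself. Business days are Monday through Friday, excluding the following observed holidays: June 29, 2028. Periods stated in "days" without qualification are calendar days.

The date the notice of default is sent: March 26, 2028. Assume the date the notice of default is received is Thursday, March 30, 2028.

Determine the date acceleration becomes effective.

July 1, 2028

Adding 21 calendar days to March 30, 2028 gives April 20, 2028, which is the last day of the grace period.
The last day of the appeal period: 3 business days after Thursday, April 20, 2028, skipping weekends — Apr 21, Apr 24, Apr 25 — lands on Tuesday, April 25, 2028.
Adding 67 calendar days to April 25, 2028 gives July 1, 2028, which is the date acceleration becomes effective.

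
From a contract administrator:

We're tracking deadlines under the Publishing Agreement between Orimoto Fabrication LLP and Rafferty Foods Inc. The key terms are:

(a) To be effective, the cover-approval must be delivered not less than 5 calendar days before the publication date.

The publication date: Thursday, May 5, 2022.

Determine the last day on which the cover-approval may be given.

May 5, 2022 minus 5 days is April 30, 2022.

April 30, 2022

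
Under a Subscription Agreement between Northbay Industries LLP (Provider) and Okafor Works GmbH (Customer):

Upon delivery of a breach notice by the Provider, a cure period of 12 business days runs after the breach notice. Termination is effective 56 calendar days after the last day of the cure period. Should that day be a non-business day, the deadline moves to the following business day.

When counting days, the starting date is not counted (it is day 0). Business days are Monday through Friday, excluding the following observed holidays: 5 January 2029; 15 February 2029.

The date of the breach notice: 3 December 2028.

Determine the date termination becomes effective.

From Sunday, 3 December 2028, 12 business days (Dec 4, Dec 5, Dec 6, Dec 7, …, Dec 15, Dec 18, Dec 19, skipping weekends) brings us to Tuesday, 19 December 2028, which is the last day of the cure period.
The date termination becomes effective: 19 December 2028 + 56 days = 13 February 2029. 13 February 2029 is a Tuesday and is not a listed holiday, so no roll-forward applies.

13 February 2029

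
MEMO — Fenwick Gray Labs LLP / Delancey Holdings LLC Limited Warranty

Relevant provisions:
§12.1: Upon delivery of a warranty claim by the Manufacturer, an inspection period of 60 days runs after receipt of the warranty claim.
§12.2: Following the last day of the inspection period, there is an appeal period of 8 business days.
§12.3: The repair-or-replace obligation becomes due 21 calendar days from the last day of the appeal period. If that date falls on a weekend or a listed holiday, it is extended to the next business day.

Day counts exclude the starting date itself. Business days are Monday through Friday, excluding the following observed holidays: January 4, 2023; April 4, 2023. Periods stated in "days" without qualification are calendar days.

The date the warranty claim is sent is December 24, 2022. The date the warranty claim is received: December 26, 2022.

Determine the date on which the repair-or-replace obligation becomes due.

The last day of the inspection period: 60 calendar days after December 26, 2022 is February 24, 2023.
From Friday, February 24, 2023, 8 business days (Feb 27, Feb 28, Mar 1, Mar 2, Mar 3, Mar 6, Mar 7, Mar 8, skipping weekends) brings us to Wednesday, March 8, 2023, which is the last day of the appeal period.
The date on which the repair-or-replace obligation becomes due: 21 calendar days after March 8, 2023 is March 29, 2023. March 29, 2023 is a Wednesday and is not a listed holiday, so no roll-forward applies.

March 29, 2023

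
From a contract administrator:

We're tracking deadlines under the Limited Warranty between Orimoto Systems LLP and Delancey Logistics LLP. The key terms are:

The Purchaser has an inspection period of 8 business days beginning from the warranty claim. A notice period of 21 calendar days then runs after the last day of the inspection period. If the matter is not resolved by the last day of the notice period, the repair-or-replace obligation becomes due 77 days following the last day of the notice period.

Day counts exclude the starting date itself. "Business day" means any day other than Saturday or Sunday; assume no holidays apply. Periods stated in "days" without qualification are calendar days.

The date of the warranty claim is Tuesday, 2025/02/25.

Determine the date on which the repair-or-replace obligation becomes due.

From Tuesday, 2025/02/25, 8 business days (Feb 26, Feb 27, Feb 28, Mar 3, Mar 4, Mar 5, Mar 6, Mar 7, skipping weekends) brings us to Friday, 2025/03/07, which is the last day of the inspection period.
The last day of the notice period: 21 calendar days after 2025/03/07 is 2025/03/28.
The date on which the repair-or-replace obligation becomes due: 77 calendar days after 2025/03/28 is 2025/06/13.

2025/06/13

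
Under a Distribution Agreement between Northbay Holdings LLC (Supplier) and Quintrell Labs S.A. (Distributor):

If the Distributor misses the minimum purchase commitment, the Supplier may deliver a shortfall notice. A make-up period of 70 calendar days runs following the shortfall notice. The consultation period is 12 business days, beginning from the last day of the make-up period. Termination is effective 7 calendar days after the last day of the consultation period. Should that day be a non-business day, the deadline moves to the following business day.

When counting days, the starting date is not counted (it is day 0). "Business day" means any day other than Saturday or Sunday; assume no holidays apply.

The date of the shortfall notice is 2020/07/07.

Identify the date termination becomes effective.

2020/10/08

The last day of the make-up period: 70 calendar days after 2020/07/07 is 2020/09/15.
The last day of the consultation period: counting 12 business days from Tuesday, 2020/09/15 (Sep 16, Sep 17, Sep 18, Sep 21, …, Sep 29, Sep 30, Oct 1, skipping weekends) reaches Thursday, 2020/10/01.
The date termination becomes effective: 7 calendar days after 2020/10/01 is 2020/10/08. 2020/10/08 is a Thursday, so no roll-forward applies.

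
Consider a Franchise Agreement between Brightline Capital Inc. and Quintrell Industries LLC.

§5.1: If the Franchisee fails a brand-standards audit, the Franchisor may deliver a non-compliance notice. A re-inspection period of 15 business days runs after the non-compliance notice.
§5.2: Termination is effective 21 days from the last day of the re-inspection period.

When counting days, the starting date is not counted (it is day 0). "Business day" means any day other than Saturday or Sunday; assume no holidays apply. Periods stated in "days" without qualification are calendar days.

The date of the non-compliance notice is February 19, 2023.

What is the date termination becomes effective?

The last day of the re-inspection period: 15 business days after Sunday, February 19, 2023, skipping weekends — Feb 20, Feb 21, Feb 22, Feb 23, …, Mar 8, Mar 9, Mar 10 — lands on Friday, March 10, 2023.
The date termination becomes effective: March 10, 2023 + 21 days = March 31, 2023.

March 31, 2023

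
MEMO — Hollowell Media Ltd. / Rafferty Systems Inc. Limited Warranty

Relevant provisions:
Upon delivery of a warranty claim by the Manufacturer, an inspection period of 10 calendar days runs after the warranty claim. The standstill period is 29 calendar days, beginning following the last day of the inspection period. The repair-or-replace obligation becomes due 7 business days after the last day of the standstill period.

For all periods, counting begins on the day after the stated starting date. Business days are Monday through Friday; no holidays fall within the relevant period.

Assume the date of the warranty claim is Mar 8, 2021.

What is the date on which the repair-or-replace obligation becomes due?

Apr 27, 2021

Adding 10 calendar days to Mar 8, 2021 gives Mar 18, 2021, which is the last day of the inspection period.
Adding 29 calendar days to Mar 18, 2021 gives Apr 16, 2021, which is the last day of the standstill period.
From Friday, Apr 16, 2021, 7 business days (Apr 19, Apr 20, Apr 21, Apr 22, Apr 23, Apr 26, Apr 27, skipping weekends) brings us to Tuesday, Apr 27, 2021, which is the date on which the repair-or-replace obligation becomes due.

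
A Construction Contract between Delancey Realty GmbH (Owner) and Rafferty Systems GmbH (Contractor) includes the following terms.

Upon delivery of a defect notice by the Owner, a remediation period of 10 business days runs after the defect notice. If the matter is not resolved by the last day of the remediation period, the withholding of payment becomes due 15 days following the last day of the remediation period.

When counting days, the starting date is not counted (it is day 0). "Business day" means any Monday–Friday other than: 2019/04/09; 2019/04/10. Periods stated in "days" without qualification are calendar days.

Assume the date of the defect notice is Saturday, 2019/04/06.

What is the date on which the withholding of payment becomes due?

2019/05/08

From Saturday, 2019/04/06, 10 business days (Apr 8, Apr 11, Apr 12, Apr 15, Apr 16, Apr 17, Apr 18, Apr 19, Apr 22, Apr 23, skipping weekends and the listed holidays on Apr 9, Apr 10) brings us to Tuesday, 2019/04/23, which is the last day of the remediation period.
Adding 15 calendar days to 2019/04/23 gives 2019/05/08, which is the date on which the withholding of payment becomes due.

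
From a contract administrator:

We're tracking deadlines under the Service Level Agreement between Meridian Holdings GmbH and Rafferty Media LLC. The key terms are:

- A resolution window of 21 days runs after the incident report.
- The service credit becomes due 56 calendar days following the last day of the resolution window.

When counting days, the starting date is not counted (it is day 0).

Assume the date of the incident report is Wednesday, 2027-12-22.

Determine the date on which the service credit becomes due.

2028-03-08

The last day of the resolution window: 2027-12-22 + 21 days = 2028-01-12.
The date on which the service credit becomes due: 2028-01-12 + 56 days = 2028-03-08.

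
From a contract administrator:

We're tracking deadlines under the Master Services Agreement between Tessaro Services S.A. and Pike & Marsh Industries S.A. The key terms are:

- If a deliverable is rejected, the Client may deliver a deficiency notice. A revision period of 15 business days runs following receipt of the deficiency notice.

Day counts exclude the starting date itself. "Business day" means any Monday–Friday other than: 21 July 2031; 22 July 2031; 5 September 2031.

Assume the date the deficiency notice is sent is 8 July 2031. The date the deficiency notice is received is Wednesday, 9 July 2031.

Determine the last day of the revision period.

1 August 2031

The last day of the revision period: counting 15 business days from Wednesday, 9 July 2031 (Jul 10, Jul 11, Jul 14, Jul 15, …, Jul 30, Jul 31, Aug 1, skipping weekends and the listed holidays on Jul 21, Jul 22) reaches Friday, 1 August 2031.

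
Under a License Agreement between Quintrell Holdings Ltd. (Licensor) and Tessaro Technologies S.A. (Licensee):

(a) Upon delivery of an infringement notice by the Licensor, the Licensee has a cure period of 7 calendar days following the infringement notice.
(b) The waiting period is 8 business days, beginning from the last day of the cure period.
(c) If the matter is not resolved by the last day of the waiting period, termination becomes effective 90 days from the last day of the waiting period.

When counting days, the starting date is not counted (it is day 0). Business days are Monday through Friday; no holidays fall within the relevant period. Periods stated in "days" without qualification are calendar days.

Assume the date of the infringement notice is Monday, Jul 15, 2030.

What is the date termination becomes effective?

Adding 7 calendar days to Jul 15, 2030 gives Jul 22, 2030, which is the last day of the cure period.
From Monday, Jul 22, 2030, 8 business days (Jul 23, Jul 24, Jul 25, Jul 26, Jul 29, Jul 30, Jul 31, Aug 1, skipping weekends) brings us to Thursday, Aug 1, 2030, which is the last day of the waiting period.
The date termination becomes effective: 90 calendar days after Aug 1, 2030 is Oct 30, 2030.

Oct 30, 2030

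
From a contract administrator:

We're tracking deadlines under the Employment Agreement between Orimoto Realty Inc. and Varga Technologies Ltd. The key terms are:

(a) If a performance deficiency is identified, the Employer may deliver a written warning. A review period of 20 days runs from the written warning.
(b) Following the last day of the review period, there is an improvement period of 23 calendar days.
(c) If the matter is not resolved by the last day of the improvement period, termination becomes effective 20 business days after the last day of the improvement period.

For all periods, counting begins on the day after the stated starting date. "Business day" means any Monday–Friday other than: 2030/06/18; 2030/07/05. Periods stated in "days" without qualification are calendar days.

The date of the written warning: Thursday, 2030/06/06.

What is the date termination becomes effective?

2030/08/16

Adding 20 calendar days to 2030/06/06 gives 2030/06/26, which is the last day of the review period.
The last day of the improvement period: 23 calendar days after 2030/06/26 is 2030/07/19.
From Friday, 2030/07/19, 20 business days (Jul 22, Jul 23, Jul 24, Jul 25, …, Aug 14, Aug 15, Aug 16, skipping weekends) brings us to Friday, 2030/08/16, which is the date termination becomes effective.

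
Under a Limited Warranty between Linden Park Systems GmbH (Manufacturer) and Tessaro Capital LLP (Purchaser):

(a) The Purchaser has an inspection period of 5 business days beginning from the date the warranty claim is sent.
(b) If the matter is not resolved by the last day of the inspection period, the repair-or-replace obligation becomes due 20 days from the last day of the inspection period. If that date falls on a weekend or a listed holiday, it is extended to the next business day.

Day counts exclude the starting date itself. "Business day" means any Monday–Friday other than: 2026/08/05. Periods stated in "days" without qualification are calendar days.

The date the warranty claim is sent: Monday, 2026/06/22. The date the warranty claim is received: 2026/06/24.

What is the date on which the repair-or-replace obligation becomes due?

The last day of the inspection period: counting 5 business days from Monday, 2026/06/22 (Jun 23, Jun 24, Jun 25, Jun 26, Jun 29, skipping weekends) reaches Monday, 2026/06/29.
The date on which the repair-or-replace obligation becomes due: 2026/06/29 + 20 days = 2026/07/19. That falls on a Sunday, so it rolls to the next business day, Monday, 2026/07/20.

2026/07/20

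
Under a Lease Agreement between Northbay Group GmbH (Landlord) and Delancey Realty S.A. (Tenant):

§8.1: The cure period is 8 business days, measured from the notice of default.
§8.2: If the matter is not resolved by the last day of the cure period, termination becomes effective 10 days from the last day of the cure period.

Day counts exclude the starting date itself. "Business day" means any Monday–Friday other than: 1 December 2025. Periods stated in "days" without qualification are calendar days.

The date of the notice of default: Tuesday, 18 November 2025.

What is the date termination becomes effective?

The last day of the cure period: counting 8 business days from Tuesday, 18 November 2025 (Nov 19, Nov 20, Nov 21, Nov 24, Nov 25, Nov 26, Nov 27, Nov 28, skipping weekends) reaches Friday, 28 November 2025.
The date termination becomes effective: 10 calendar days after 28 November 2025 is 8 December 2025.

8 December 2025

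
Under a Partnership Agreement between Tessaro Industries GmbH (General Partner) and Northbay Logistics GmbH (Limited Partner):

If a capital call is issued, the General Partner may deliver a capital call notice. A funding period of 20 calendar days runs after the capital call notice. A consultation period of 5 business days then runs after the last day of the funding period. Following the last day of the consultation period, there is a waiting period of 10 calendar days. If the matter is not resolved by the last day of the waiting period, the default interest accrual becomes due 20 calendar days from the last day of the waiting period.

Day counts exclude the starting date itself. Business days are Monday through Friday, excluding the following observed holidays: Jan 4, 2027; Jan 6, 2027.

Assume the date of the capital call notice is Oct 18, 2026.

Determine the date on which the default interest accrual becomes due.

Dec 13, 2026

Adding 20 calendar days to Oct 18, 2026 gives Nov 7, 2026, which is the last day of the funding period.
The last day of the consultation period: counting 5 business days from Saturday, Nov 7, 2026 (Nov 9, Nov 10, Nov 11, Nov 12, Nov 13, skipping weekends) reaches Friday, Nov 13, 2026.
The last day of the waiting period: Nov 13, 2026 + 10 days = Nov 23, 2026.
The date on which the default interest accrual becomes due: 20 calendar days after Nov 23, 2026 is Dec 13, 2026.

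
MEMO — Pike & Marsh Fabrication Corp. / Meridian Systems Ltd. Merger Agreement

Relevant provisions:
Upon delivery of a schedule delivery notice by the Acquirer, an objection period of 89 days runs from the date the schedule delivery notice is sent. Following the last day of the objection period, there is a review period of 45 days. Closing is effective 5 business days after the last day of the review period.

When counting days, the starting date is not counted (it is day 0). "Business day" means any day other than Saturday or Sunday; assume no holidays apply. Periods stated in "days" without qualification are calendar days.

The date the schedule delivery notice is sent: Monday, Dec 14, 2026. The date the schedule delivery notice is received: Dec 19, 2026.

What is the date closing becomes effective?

May 4, 2027

The last day of the objection period: Dec 14, 2026 + 89 days = Mar 13, 2027.
The last day of the review period: Mar 13, 2027 + 45 days = Apr 27, 2027.
From Tuesday, Apr 27, 2027, 5 business days (Apr 28, Apr 29, Apr 30, May 3, May 4, skipping weekends) brings us to Tuesday, May 4, 2027, which is the date closing becomes effective.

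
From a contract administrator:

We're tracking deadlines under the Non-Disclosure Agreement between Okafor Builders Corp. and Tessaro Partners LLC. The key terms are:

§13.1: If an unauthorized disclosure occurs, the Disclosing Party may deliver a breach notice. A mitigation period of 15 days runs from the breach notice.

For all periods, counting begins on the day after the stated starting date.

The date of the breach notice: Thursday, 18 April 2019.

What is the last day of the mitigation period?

The last day of the mitigation period: 15 calendar days after 18 April 2019 is 3 May 2019.

3 May 2019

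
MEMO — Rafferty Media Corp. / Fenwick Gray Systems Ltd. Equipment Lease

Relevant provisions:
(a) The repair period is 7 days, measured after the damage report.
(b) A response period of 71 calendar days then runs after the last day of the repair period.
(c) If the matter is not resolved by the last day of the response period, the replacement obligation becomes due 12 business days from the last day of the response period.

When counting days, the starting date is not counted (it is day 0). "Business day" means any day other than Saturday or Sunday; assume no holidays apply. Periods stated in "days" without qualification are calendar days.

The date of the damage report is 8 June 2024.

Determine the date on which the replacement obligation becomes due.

The last day of the repair period: 8 June 2024 + 7 days = 15 June 2024.
The last day of the response period: 71 calendar days after 15 June 2024 is 25 August 2024.
From Sunday, 25 August 2024, 12 business days (Aug 26, Aug 27, Aug 28, Aug 29, …, Sep 6, Sep 9, Sep 10, skipping weekends) brings us to Tuesday, 10 September 2024, which is the date on which the replacement obligation becomes due.

10 September 2024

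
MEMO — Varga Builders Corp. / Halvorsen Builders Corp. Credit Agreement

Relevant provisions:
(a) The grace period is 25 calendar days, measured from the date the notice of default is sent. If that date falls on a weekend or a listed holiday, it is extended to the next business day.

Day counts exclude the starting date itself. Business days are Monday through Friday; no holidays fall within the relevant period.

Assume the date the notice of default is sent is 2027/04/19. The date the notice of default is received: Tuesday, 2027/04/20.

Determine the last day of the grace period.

2027/05/14

The last day of the grace period: 25 calendar days after 2027/04/19 is 2027/05/14. 2027/05/14 is a Friday, so no roll-forward applies.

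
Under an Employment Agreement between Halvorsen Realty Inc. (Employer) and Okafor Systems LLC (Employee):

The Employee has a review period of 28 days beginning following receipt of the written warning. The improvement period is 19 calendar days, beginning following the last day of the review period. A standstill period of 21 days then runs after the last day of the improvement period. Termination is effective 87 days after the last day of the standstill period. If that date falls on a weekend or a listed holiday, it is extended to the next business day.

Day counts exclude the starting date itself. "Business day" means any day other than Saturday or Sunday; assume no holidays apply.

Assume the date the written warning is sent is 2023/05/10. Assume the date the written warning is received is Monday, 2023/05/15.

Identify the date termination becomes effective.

The last day of the review period: 2023/05/15 + 28 days = 2023/06/12.
The last day of the improvement period: 2023/06/12 + 19 days = 2023/07/01.
The last day of the standstill period: 2023/07/01 + 21 days = 2023/07/22.
Adding 87 calendar days to 2023/07/22 gives 2023/10/17, which is the date termination becomes effective. 2023/10/17 is a Tuesday, so no roll-forward applies.

2023/10/17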